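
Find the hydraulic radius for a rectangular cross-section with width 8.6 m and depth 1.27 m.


For a rectangular section:
Flow area A = b * y = 8.6 * 1.27 = 10.92 m^2.
Wetted perimeter P = b + 2y = 8.6 + 2*1.27 = 11.14 m.
Hydraulic radius R = A/P = 10.92 / 11.14 = 0.9804 m.

0.9804


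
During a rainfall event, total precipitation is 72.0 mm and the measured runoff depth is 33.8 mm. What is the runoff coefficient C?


The runoff coefficient C = runoff depth / rainfall depth.
C = 33.8 / 72.0
  = 0.4694.

0.4694


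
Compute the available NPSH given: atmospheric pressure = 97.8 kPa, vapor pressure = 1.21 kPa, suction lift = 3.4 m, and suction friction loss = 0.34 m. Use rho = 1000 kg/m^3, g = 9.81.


NPSHa = p_atm/(rho*g) - z_s - hf_s - p_vap/(rho*g).
p_atm/(rho*g) = 97.8*1000 / (1000*9.81) = 9.969 m.
p_vap/(rho*g) = 1.21*1000 / (1000*9.81) = 0.123 m.
NPSHa = 9.969 - 3.4 - 0.34 - 0.123
      = 6.11 m.

6.11


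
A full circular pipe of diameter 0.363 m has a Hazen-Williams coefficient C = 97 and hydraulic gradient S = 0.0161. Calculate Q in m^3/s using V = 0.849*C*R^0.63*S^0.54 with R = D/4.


For a full circular pipe, R = D/4 = 0.363/4 = 0.0907 m.
V = 0.849 * 97 * 0.0907^0.63 * 0.0161^0.54
  = 0.849 * 97 * 0.220518 * 0.107569
  = 1.9535 m/s.
Pipe area A = pi*D^2/4 = pi*0.363^2/4 = 0.1035 m^2.
Q = A * V = 0.1035 * 1.9535 = 0.2022 m^3/s.

0.2022


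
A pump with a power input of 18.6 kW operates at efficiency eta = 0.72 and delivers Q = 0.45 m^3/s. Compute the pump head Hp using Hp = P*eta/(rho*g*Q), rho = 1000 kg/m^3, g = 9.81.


Pump head formula: Hp = P * eta / (rho * g * Q).
Numerator: P * eta = 18.6 * 1000 * 0.72 = 13392.0 W.
Denominator: rho * g * Q = 1000 * 9.81 * 0.45 = 4414.5.
Hp = 13392.0 / 4414.5 = 3.03 m.

3.03


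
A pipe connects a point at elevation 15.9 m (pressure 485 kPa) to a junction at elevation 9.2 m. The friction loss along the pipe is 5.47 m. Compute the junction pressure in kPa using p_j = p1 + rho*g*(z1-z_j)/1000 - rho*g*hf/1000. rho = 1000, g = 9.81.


Junction pressure: p_j = p1 + rho*g*(z1 - z_j)/1000 - rho*g*hf/1000.
Elevation term = 1000*9.81*(15.9 - 9.2)/1000 = 65.727 kPa.
Friction term = 1000*9.81*5.47/1000 = 53.661 kPa.
p_j = 485 + 65.727 - 53.661 = 497.07 kPa.

497.07


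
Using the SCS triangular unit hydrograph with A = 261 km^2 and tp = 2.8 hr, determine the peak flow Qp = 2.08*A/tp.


SCS formula: Qp = 2.08 * A / tp.
Qp = 2.08 * 261 / 2.8
   = 542.88 / 2.8
   = 193.89 m^3/s per cm.

193.89


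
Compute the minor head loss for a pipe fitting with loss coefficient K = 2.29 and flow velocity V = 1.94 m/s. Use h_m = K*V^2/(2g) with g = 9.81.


Minor loss formula: h_m = K * V^2/(2g).
V^2 = 1.94^2 = 3.7636.
V^2/(2g) = 3.7636 / 19.62 = 0.1918 m.
h_m = 2.29 * 0.1918 = 0.4393 m.

0.4393


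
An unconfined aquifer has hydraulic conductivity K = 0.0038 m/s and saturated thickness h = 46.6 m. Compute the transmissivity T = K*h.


Transmissivity is defined as T = K * h.
T = 0.0038 * 46.6
  = 0.1771 m^2/s.

0.1771


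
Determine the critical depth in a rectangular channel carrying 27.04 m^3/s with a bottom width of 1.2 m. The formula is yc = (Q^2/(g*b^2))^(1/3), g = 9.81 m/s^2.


Using yc = (Q^2 / (g * b^2))^(1/3):
Q^2 = 27.04^2 = 731.16.
g * b^2 = 9.81 * 1.2^2 = 9.81 * 1.44 = 14.13.
Q^2 / (g*b^2) = 731.16 / 14.13 = 51.7452.
yc = 51.7452^(1/3) = 3.7267 m.

3.7267


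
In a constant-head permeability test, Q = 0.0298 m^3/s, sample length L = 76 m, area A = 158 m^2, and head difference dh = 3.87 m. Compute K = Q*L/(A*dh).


From K = Q*L / (A*dh):
Numerator: Q*L = 0.0298 * 76 = 2.2648.
Denominator: A*dh = 158 * 3.87 = 611.46.
K = 2.2648 / 611.46 = 0.003704 m/s.

0.003704


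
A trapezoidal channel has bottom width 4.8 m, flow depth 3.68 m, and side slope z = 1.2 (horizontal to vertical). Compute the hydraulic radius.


For a trapezoidal section with side slope z:
A = (b + z*y)*y = (4.8 + 1.2*3.68)*3.68 = 33.915 m^2.
P = b + 2*y*sqrt(1 + z^2) = 4.8 + 2*3.68*sqrt(1 + 1.2^2) = 16.297 m.
R = A/P = 33.915 / 16.297 = 2.0811 m.

2.0811


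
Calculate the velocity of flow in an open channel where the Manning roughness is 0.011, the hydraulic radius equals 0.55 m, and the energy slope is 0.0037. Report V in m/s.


Manning's equation gives V = (1/n) * R^(2/3) * S^(1/2).
First, compute R^(2/3) = 0.55^(2/3) = 0.6713.
Next, S^(1/2) = 0.0037^(1/2) = 0.060828.
Then 1/n = 1/0.011 = 90.91.
V = 90.91 * 0.6713 * 0.060828 = 3.7121 m/s.

3.7121


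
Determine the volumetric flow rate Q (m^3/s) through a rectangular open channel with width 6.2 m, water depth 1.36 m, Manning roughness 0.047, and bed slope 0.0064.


For a rectangular channel, the cross-sectional area A = b * y = 6.2 * 1.36 = 8.43 m^2.
The wetted perimeter P = b + 2y = 6.2 + 2*1.36 = 8.92 m.
Hydraulic radius R = A/P = 8.43/8.92 = 0.9453 m.
Velocity V = (1/n)*R^(2/3)*S^(1/2) = (1/0.047)*0.9453^(2/3)*0.0064^(1/2) = 1.6395 m/s.
Discharge Q = A * V = 8.43 * 1.6395 = 13.824 m^3/s.

13.824


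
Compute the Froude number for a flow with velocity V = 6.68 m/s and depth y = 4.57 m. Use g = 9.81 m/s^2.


The Froude number is defined as Fr = V / sqrt(g*y).
g*y = 9.81 * 4.57 = 44.8317.
sqrt(g*y) = sqrt(44.8317) = 6.6956.
Fr = 6.68 / 6.6956 = 0.9977.

0.9977


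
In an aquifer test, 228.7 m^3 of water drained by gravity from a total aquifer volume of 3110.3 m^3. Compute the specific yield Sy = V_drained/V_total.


Specific yield Sy = Volume drained / Total volume.
Sy = 228.7 / 3110.3
   = 0.0735.

0.0735


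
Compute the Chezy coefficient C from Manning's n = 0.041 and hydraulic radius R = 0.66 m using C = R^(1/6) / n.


The Chezy coefficient relates to Manning's n through C = R^(1/6) / n.
R^(1/6) = 0.66^(1/6) = 0.933091.
C = 0.933091 / 0.041 = 22.76 m^(1/2)/s.

22.76


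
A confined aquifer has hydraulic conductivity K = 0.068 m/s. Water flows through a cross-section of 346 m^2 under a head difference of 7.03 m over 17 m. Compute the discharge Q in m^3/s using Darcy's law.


Darcy's law: Q = K * A * i, where i = dh/L.
Hydraulic gradient i = 7.03 / 17 = 0.413529.
Q = 0.068 * 346 * 0.413529
  = 9.7295 m^3/s.

9.7295


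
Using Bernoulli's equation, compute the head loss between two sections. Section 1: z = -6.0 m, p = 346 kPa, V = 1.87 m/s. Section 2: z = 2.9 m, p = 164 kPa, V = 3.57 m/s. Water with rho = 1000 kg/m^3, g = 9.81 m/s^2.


Total head at each section: H = z + p/(rho*g) + V^2/(2g).
H1 = -6.0 + 346*1000/(1000*9.81) + 1.87^2/(2*9.81)
   = -6.0 + 35.27 + 0.1782
   = 29.448 m.
H2 = 2.9 + 164*1000/(1000*9.81) + 3.57^2/(2*9.81)
   = 2.9 + 16.718 + 0.6496
   = 20.267 m.
h_L = H1 - H2 = 29.448 - 20.267 = 9.181 m.

9.181


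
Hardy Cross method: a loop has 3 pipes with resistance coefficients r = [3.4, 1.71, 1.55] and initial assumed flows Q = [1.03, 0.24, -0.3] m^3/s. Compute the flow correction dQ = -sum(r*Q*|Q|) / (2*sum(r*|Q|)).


Numerator terms (r*Q*|Q|): 3.4*1.03*|1.03| = 3.6071; 1.71*0.24*|0.24| = 0.0985; 1.55*-0.3*|-0.3| = -0.1395.
Sum of numerator = 3.5661.
Denominator terms (r*|Q|): 3.4*|1.03| = 3.502; 1.71*|0.24| = 0.4104; 1.55*|-0.3| = 0.465.
2 * sum of denominator = 2 * 4.3774 = 8.7548.
dQ = -3.5661 / 8.7548 = -0.4073 m^3/s.

-0.4073


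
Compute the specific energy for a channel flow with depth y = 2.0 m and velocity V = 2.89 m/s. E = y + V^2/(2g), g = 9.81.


Specific energy E = y + V^2/(2g).
Velocity head = V^2/(2g) = 2.89^2 / (2*9.81) = 8.3521 / 19.62 = 0.4257 m.
E = 2.0 + 0.4257 = 2.4257 m.

2.4257


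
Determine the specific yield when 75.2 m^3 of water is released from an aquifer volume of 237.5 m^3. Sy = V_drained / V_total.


Specific yield Sy = Volume drained / Total volume.
Sy = 75.2 / 237.5
   = 0.3166.

0.3166


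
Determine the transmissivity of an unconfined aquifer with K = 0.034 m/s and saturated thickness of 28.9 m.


Transmissivity is defined as T = K * h.
T = 0.034 * 28.9
  = 0.9826 m^2/s.

0.9826


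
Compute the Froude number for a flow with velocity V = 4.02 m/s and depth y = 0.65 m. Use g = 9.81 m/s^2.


The Froude number is defined as Fr = V / sqrt(g*y).
g*y = 9.81 * 0.65 = 6.3765.
sqrt(g*y) = sqrt(6.3765) = 2.5252.
Fr = 4.02 / 2.5252 = 1.592.

1.592


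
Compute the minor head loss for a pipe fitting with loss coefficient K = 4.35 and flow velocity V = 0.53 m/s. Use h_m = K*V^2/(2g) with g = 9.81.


Minor loss formula: h_m = K * V^2/(2g).
V^2 = 0.53^2 = 0.2809.
V^2/(2g) = 0.2809 / 19.62 = 0.0143 m.
h_m = 4.35 * 0.0143 = 0.0623 m.

0.0623


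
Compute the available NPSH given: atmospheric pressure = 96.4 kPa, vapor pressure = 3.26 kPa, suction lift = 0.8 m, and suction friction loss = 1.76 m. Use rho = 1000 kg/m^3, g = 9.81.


NPSHa = p_atm/(rho*g) - z_s - hf_s - p_vap/(rho*g).
p_atm/(rho*g) = 96.4*1000 / (1000*9.81) = 9.827 m.
p_vap/(rho*g) = 3.26*1000 / (1000*9.81) = 0.332 m.
NPSHa = 9.827 - 0.8 - 1.76 - 0.332
      = 6.93 m.

6.93


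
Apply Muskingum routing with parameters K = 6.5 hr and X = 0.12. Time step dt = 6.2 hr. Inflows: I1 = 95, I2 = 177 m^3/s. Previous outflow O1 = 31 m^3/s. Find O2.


Muskingum coefficients:
denom = 2*K*(1-X) + dt = 2*6.5*(1-0.12) + 6.2 = 17.64.
C0 = (dt - 2*K*X)/denom = (6.2 - 2*6.5*0.12)/17.64 = 0.263.
C1 = (dt + 2*K*X)/denom = (6.2 + 2*6.5*0.12)/17.64 = 0.4399.
C2 = (2*K*(1-X) - dt)/denom = 0.2971.
O2 = C0*I2 + C1*I1 + C2*O1
   = 0.263*177 + 0.4399*95 + 0.2971*31
   = 97.56 m^3/s.

97.56


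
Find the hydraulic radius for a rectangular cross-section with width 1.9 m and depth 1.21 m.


For a rectangular section:
Flow area A = b * y = 1.9 * 1.21 = 2.3 m^2.
Wetted perimeter P = b + 2y = 1.9 + 2*1.21 = 4.32 m.
Hydraulic radius R = A/P = 2.3 / 4.32 = 0.5322 m.

0.5322


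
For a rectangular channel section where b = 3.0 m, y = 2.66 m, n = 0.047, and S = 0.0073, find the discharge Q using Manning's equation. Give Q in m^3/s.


For a rectangular channel, the cross-sectional area A = b * y = 3.0 * 2.66 = 7.98 m^2.
The wetted perimeter P = b + 2y = 3.0 + 2*2.66 = 8.32 m.
Hydraulic radius R = A/P = 7.98/8.32 = 0.9591 m.
Velocity V = (1/n)*R^(2/3)*S^(1/2) = (1/0.047)*0.9591^(2/3)*0.0073^(1/2) = 1.768 m/s.
Discharge Q = A * V = 7.98 * 1.768 = 14.109 m^3/s.

14.109


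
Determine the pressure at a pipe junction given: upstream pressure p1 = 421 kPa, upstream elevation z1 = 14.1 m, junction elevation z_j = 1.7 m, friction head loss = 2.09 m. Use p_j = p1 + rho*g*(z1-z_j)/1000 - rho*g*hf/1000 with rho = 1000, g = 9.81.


Junction pressure: p_j = p1 + rho*g*(z1 - z_j)/1000 - rho*g*hf/1000.
Elevation term = 1000*9.81*(14.1 - 1.7)/1000 = 121.644 kPa.
Friction term = 1000*9.81*2.09/1000 = 20.503 kPa.
p_j = 421 + 121.644 - 20.503 = 522.14 kPa.

522.14


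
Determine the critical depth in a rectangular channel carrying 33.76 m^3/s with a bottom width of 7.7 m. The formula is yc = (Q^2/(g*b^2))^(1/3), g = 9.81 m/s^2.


Using yc = (Q^2 / (g * b^2))^(1/3):
Q^2 = 33.76^2 = 1139.74.
g * b^2 = 9.81 * 7.7^2 = 9.81 * 59.29 = 581.63.
Q^2 / (g*b^2) = 1139.74 / 581.63 = 1.9596.
yc = 1.9596^(1/3) = 1.2514 m.

1.2514


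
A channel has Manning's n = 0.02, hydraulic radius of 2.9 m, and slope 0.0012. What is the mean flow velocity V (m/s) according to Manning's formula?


Manning's equation gives V = (1/n) * R^(2/3) * S^(1/2).
First, compute R^(2/3) = 2.9^(2/3) = 2.0336.
Next, S^(1/2) = 0.0012^(1/2) = 0.034641.
Then 1/n = 1/0.02 = 50.0.
V = 50.0 * 2.0336 * 0.034641 = 3.5223 m/s.

3.5223


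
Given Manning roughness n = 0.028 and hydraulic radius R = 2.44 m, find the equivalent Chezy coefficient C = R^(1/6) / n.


The Chezy coefficient relates to Manning's n through C = R^(1/6) / n.
R^(1/6) = 2.44^(1/6) = 1.160286.
C = 1.160286 / 0.028 = 41.44 m^(1/2)/s.

41.44


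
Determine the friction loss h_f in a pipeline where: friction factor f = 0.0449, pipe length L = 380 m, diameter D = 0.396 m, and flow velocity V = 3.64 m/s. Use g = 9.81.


Darcy-Weisbach equation: h_f = f * (L/D) * V^2/(2g).
f * L/D = 0.0449 * 380/0.396 = 43.0859.
V^2/(2g) = 3.64^2 / (2*9.81) = 13.2496 / 19.62 = 0.6753 m.
h_f = 43.0859 * 0.6753 = 29.096 m.

29.096


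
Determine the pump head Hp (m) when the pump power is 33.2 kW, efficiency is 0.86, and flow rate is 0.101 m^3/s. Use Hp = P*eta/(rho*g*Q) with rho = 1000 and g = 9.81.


Pump head formula: Hp = P * eta / (rho * g * Q).
Numerator: P * eta = 33.2 * 1000 * 0.86 = 28552.0 W.
Denominator: rho * g * Q = 1000 * 9.81 * 0.101 = 990.81.
Hp = 28552.0 / 990.81 = 28.82 m.

28.82


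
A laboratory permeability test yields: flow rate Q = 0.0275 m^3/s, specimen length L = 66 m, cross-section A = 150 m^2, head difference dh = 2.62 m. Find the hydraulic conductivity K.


From K = Q*L / (A*dh):
Numerator: Q*L = 0.0275 * 66 = 1.815.
Denominator: A*dh = 150 * 2.62 = 393.0.
K = 1.815 / 393.0 = 0.004618 m/s.

0.004618


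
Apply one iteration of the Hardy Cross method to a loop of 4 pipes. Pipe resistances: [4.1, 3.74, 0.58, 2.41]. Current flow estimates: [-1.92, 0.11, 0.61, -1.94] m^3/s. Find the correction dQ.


Numerator terms (r*Q*|Q|): 4.1*-1.92*|-1.92| = -15.1142; 3.74*0.11*|0.11| = 0.0453; 0.58*0.61*|0.61| = 0.2158; 2.41*-1.94*|-1.94| = -9.0703.
Sum of numerator = -23.9234.
Denominator terms (r*|Q|): 4.1*|-1.92| = 7.872; 3.74*|0.11| = 0.4114; 0.58*|0.61| = 0.3538; 2.41*|-1.94| = 4.6754.
2 * sum of denominator = 2 * 13.3126 = 26.6252.
dQ = --23.9234 / 26.6252 = 0.8985 m^3/s.

0.8985


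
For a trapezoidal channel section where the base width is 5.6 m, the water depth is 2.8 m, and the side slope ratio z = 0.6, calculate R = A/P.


For a trapezoidal section with side slope z:
A = (b + z*y)*y = (5.6 + 0.6*2.8)*2.8 = 20.384 m^2.
P = b + 2*y*sqrt(1 + z^2) = 5.6 + 2*2.8*sqrt(1 + 0.6^2) = 12.131 m.
R = A/P = 20.384 / 12.131 = 1.6804 m.

1.6804


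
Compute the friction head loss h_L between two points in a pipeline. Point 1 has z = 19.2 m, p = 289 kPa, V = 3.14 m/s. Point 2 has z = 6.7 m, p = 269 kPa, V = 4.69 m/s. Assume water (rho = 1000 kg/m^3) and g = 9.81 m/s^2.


Total head at each section: H = z + p/(rho*g) + V^2/(2g).
H1 = 19.2 + 289*1000/(1000*9.81) + 3.14^2/(2*9.81)
   = 19.2 + 29.46 + 0.5025
   = 49.162 m.
H2 = 6.7 + 269*1000/(1000*9.81) + 4.69^2/(2*9.81)
   = 6.7 + 27.421 + 1.1211
   = 35.242 m.
h_L = H1 - H2 = 49.162 - 35.242 = 13.92 m.

13.92


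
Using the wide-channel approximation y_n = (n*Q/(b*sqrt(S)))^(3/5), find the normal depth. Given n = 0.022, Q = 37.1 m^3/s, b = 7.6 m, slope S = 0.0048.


We use the wide-channel approximation y_n = (n*Q/(b*sqrt(S)))^(3/5).
sqrt(S) = sqrt(0.0048) = 0.069282.
Numerator: n*Q = 0.022 * 37.1 = 0.8162.
Denominator: b*sqrt(S) = 7.6 * 0.069282 = 0.526543.
arg = 1.5501.
y_n = 1.5501^(3/5) = 1.3008 m.

1.3008


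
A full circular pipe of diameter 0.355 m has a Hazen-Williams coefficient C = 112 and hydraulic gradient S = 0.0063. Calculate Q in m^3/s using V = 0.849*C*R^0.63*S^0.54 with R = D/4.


For a full circular pipe, R = D/4 = 0.355/4 = 0.0887 m.
V = 0.849 * 112 * 0.0887^0.63 * 0.0063^0.54
  = 0.849 * 112 * 0.217443 * 0.06481
  = 1.34 m/s.
Pipe area A = pi*D^2/4 = pi*0.355^2/4 = 0.099 m^2.
Q = A * V = 0.099 * 1.34 = 0.1326 m^3/s.

0.1326


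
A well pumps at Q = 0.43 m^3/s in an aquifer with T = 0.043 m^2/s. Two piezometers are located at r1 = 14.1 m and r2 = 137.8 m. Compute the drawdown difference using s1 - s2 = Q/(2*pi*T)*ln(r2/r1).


Thiem equation: s1 - s2 = Q/(2*pi*T) * ln(r2/r1).
ln(r2/r1) = ln(137.8/14.1) = 2.2796.
Q/(2*pi*T) = 0.43 / (2*pi*0.043) = 0.43 / 0.2702 = 1.5915.
s1 - s2 = 1.5915 * 2.2796 = 3.6281 m.

3.6281


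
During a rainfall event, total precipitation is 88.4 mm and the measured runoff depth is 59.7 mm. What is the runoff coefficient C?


The runoff coefficient C = runoff depth / rainfall depth.
C = 59.7 / 88.4
  = 0.6753.

0.6753


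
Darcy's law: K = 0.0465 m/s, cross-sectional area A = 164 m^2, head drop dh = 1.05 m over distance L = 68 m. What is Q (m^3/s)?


Darcy's law: Q = K * A * i, where i = dh/L.
Hydraulic gradient i = 1.05 / 68 = 0.015441.
Q = 0.0465 * 164 * 0.015441
  = 0.1178 m^3/s.

0.1178


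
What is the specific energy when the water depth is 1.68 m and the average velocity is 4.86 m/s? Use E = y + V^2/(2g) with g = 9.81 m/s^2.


Specific energy E = y + V^2/(2g).
Velocity head = V^2/(2g) = 4.86^2 / (2*9.81) = 23.6196 / 19.62 = 1.2039 m.
E = 1.68 + 1.2039 = 2.8839 m.

2.8839


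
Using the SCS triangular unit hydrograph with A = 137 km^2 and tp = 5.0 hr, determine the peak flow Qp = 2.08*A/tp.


SCS formula: Qp = 2.08 * A / tp.
Qp = 2.08 * 137 / 5.0
   = 284.96 / 5.0
   = 56.99 m^3/s per cm.

56.99


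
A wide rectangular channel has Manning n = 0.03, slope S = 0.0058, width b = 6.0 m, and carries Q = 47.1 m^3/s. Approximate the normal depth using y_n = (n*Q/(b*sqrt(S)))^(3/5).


We use the wide-channel approximation y_n = (n*Q/(b*sqrt(S)))^(3/5).
sqrt(S) = sqrt(0.0058) = 0.076158.
Numerator: n*Q = 0.03 * 47.1 = 1.413.
Denominator: b*sqrt(S) = 6.0 * 0.076158 = 0.456948.
arg = 3.0923.
y_n = 3.0923^(3/5) = 1.9686 m.

1.9686


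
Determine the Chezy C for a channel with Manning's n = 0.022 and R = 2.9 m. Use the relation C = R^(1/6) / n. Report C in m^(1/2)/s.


The Chezy coefficient relates to Manning's n through C = R^(1/6) / n.
R^(1/6) = 2.9^(1/6) = 1.19417.
C = 1.19417 / 0.022 = 54.28 m^(1/2)/s.

54.28


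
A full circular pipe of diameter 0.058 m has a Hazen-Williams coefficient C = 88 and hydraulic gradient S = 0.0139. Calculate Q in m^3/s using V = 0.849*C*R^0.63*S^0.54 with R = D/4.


For a full circular pipe, R = D/4 = 0.058/4 = 0.0145 m.
V = 0.849 * 88 * 0.0145^0.63 * 0.0139^0.54
  = 0.849 * 88 * 0.069448 * 0.099364
  = 0.5156 m/s.
Pipe area A = pi*D^2/4 = pi*0.058^2/4 = 0.0026 m^2.
Q = A * V = 0.0026 * 0.5156 = 0.0014 m^3/s.

0.0014


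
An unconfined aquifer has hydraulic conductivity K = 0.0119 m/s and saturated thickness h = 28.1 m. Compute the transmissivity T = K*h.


Transmissivity is defined as T = K * h.
T = 0.0119 * 28.1
  = 0.3344 m^2/s.

0.3344


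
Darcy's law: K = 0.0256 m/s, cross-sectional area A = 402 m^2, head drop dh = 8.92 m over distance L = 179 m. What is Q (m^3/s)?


Darcy's law: Q = K * A * i, where i = dh/L.
Hydraulic gradient i = 8.92 / 179 = 0.049832.
Q = 0.0256 * 402 * 0.049832
  = 0.5128 m^3/s.

0.5128


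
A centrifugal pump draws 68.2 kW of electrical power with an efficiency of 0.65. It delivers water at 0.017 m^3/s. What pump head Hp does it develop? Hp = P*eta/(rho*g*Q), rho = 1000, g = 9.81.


Pump head formula: Hp = P * eta / (rho * g * Q).
Numerator: P * eta = 68.2 * 1000 * 0.65 = 44330.0 W.
Denominator: rho * g * Q = 1000 * 9.81 * 0.017 = 166.77.
Hp = 44330.0 / 166.77 = 265.82 m.

265.82


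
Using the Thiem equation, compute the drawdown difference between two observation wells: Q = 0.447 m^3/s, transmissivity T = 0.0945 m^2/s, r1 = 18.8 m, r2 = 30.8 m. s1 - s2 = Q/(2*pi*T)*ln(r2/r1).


Thiem equation: s1 - s2 = Q/(2*pi*T) * ln(r2/r1).
ln(r2/r1) = ln(30.8/18.8) = 0.4937.
Q/(2*pi*T) = 0.447 / (2*pi*0.0945) = 0.447 / 0.5938 = 0.7528.
s1 - s2 = 0.7528 * 0.4937 = 0.3716 m.

0.3716


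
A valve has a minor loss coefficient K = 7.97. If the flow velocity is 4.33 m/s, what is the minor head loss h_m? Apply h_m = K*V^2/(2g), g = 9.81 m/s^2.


Minor loss formula: h_m = K * V^2/(2g).
V^2 = 4.33^2 = 18.7489.
V^2/(2g) = 18.7489 / 19.62 = 0.9556 m.
h_m = 7.97 * 0.9556 = 7.6161 m.

7.6161


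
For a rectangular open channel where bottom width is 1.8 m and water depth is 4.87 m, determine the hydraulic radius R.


For a rectangular section:
Flow area A = b * y = 1.8 * 4.87 = 8.77 m^2.
Wetted perimeter P = b + 2y = 1.8 + 2*4.87 = 11.54 m.
Hydraulic radius R = A/P = 8.77 / 11.54 = 0.7596 m.

0.7596


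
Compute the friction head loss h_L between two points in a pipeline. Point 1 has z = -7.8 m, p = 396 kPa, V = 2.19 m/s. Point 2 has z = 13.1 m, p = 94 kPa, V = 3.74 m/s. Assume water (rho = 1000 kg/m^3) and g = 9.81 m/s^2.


Total head at each section: H = z + p/(rho*g) + V^2/(2g).
H1 = -7.8 + 396*1000/(1000*9.81) + 2.19^2/(2*9.81)
   = -7.8 + 40.367 + 0.2444
   = 32.811 m.
H2 = 13.1 + 94*1000/(1000*9.81) + 3.74^2/(2*9.81)
   = 13.1 + 9.582 + 0.7129
   = 23.395 m.
h_L = H1 - H2 = 32.811 - 23.395 = 9.416 m.

9.416


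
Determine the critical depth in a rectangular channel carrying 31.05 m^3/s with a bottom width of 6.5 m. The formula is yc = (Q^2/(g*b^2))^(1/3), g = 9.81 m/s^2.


Using yc = (Q^2 / (g * b^2))^(1/3):
Q^2 = 31.05^2 = 964.1.
g * b^2 = 9.81 * 6.5^2 = 9.81 * 42.25 = 414.47.
Q^2 / (g*b^2) = 964.1 / 414.47 = 2.3261.
yc = 2.3261^(1/3) = 1.325 m.

1.325


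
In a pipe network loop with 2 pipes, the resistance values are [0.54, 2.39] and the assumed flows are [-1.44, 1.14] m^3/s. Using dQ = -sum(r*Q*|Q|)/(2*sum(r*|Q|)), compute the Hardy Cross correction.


Numerator terms (r*Q*|Q|): 0.54*-1.44*|-1.44| = -1.1197; 2.39*1.14*|1.14| = 3.106.
Sum of numerator = 1.9863.
Denominator terms (r*|Q|): 0.54*|-1.44| = 0.7776; 2.39*|1.14| = 2.7246.
2 * sum of denominator = 2 * 3.5022 = 7.0044.
dQ = -1.9863 / 7.0044 = -0.2836 m^3/s.

-0.2836


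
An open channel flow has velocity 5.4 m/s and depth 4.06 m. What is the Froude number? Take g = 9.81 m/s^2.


The Froude number is defined as Fr = V / sqrt(g*y).
g*y = 9.81 * 4.06 = 39.8286.
sqrt(g*y) = sqrt(39.8286) = 6.311.
Fr = 5.4 / 6.311 = 0.8557.

0.8557


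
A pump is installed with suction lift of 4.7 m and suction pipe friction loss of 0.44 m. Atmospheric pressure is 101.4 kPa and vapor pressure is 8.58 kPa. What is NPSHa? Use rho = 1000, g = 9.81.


NPSHa = p_atm/(rho*g) - z_s - hf_s - p_vap/(rho*g).
p_atm/(rho*g) = 101.4*1000 / (1000*9.81) = 10.336 m.
p_vap/(rho*g) = 8.58*1000 / (1000*9.81) = 0.875 m.
NPSHa = 10.336 - 4.7 - 0.44 - 0.875
      = 4.32 m.

4.32


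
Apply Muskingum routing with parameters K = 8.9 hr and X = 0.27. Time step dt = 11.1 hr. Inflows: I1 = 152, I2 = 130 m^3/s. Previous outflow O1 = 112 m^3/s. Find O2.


Muskingum coefficients:
denom = 2*K*(1-X) + dt = 2*8.9*(1-0.27) + 11.1 = 24.094.
C0 = (dt - 2*K*X)/denom = (11.1 - 2*8.9*0.27)/24.094 = 0.2612.
C1 = (dt + 2*K*X)/denom = (11.1 + 2*8.9*0.27)/24.094 = 0.6602.
C2 = (2*K*(1-X) - dt)/denom = 0.0786.
O2 = C0*I2 + C1*I1 + C2*O1
   = 0.2612*130 + 0.6602*152 + 0.0786*112
   = 143.11 m^3/s.

143.11


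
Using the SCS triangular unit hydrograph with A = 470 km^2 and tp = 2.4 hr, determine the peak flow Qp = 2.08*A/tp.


SCS formula: Qp = 2.08 * A / tp.
Qp = 2.08 * 470 / 2.4
   = 977.6 / 2.4
   = 407.33 m^3/s per cm.

407.33


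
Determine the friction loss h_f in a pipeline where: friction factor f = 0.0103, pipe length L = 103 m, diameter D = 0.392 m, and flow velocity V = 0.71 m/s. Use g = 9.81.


Darcy-Weisbach equation: h_f = f * (L/D) * V^2/(2g).
f * L/D = 0.0103 * 103/0.392 = 2.7064.
V^2/(2g) = 0.71^2 / (2*9.81) = 0.5041 / 19.62 = 0.0257 m.
h_f = 2.7064 * 0.0257 = 0.07 m.

0.07


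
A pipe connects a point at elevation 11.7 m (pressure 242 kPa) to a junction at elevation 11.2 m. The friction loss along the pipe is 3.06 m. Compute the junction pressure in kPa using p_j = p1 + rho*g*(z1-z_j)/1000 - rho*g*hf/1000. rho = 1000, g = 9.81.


Junction pressure: p_j = p1 + rho*g*(z1 - z_j)/1000 - rho*g*hf/1000.
Elevation term = 1000*9.81*(11.7 - 11.2)/1000 = 4.905 kPa.
Friction term = 1000*9.81*3.06/1000 = 30.019 kPa.
p_j = 242 + 4.905 - 30.019 = 216.89 kPa.

216.89


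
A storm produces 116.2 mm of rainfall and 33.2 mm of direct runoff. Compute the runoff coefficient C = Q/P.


The runoff coefficient C = runoff depth / rainfall depth.
C = 33.2 / 116.2
  = 0.2857.

0.2857


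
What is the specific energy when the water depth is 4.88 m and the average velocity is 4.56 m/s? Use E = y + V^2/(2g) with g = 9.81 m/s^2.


Specific energy E = y + V^2/(2g).
Velocity head = V^2/(2g) = 4.56^2 / (2*9.81) = 20.7936 / 19.62 = 1.0598 m.
E = 4.88 + 1.0598 = 5.9398 m.

5.9398


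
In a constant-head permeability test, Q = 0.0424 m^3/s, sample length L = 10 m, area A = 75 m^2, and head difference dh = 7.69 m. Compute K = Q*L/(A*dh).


From K = Q*L / (A*dh):
Numerator: Q*L = 0.0424 * 10 = 0.424.
Denominator: A*dh = 75 * 7.69 = 576.75.
K = 0.424 / 576.75 = 0.000735 m/s.

0.000735


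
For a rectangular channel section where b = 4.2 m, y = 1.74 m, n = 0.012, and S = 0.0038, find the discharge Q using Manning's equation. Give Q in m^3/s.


For a rectangular channel, the cross-sectional area A = b * y = 4.2 * 1.74 = 7.31 m^2.
The wetted perimeter P = b + 2y = 4.2 + 2*1.74 = 7.68 m.
Hydraulic radius R = A/P = 7.31/7.68 = 0.9516 m.
Velocity V = (1/n)*R^(2/3)*S^(1/2) = (1/0.012)*0.9516^(2/3)*0.0038^(1/2) = 4.9698 m/s.
Discharge Q = A * V = 7.31 * 4.9698 = 36.319 m^3/s.

36.319


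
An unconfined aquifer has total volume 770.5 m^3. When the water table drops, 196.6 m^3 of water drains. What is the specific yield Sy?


Specific yield Sy = Volume drained / Total volume.
Sy = 196.6 / 770.5
   = 0.2552.

0.2552


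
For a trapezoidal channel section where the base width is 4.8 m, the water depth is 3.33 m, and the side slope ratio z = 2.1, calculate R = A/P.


For a trapezoidal section with side slope z:
A = (b + z*y)*y = (4.8 + 2.1*3.33)*3.33 = 39.271 m^2.
P = b + 2*y*sqrt(1 + z^2) = 4.8 + 2*3.33*sqrt(1 + 2.1^2) = 20.291 m.
R = A/P = 39.271 / 20.291 = 1.9354 m.

1.9354


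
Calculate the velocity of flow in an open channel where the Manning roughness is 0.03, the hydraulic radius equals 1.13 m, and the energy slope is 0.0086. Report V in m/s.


Manning's equation gives V = (1/n) * R^(2/3) * S^(1/2).
First, compute R^(2/3) = 1.13^(2/3) = 1.0849.
Next, S^(1/2) = 0.0086^(1/2) = 0.092736.
Then 1/n = 1/0.03 = 33.33.
V = 33.33 * 1.0849 * 0.092736 = 3.3536 m/s.

3.3536


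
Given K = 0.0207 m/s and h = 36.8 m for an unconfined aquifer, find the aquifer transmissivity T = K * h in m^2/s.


Transmissivity is defined as T = K * h.
T = 0.0207 * 36.8
  = 0.7618 m^2/s.

0.7618


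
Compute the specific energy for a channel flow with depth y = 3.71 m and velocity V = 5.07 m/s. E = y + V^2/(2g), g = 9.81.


Specific energy E = y + V^2/(2g).
Velocity head = V^2/(2g) = 5.07^2 / (2*9.81) = 25.7049 / 19.62 = 1.3101 m.
E = 3.71 + 1.3101 = 5.0201 m.

5.0201


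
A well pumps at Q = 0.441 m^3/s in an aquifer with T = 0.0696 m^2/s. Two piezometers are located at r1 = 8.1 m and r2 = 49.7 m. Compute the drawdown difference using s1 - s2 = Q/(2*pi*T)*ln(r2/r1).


Thiem equation: s1 - s2 = Q/(2*pi*T) * ln(r2/r1).
ln(r2/r1) = ln(49.7/8.1) = 1.8141.
Q/(2*pi*T) = 0.441 / (2*pi*0.0696) = 0.441 / 0.4373 = 1.0084.
s1 - s2 = 1.0084 * 1.8141 = 1.8294 m.

1.8294


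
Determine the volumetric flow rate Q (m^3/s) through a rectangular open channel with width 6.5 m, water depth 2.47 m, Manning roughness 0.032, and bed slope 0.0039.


For a rectangular channel, the cross-sectional area A = b * y = 6.5 * 2.47 = 16.05 m^2.
The wetted perimeter P = b + 2y = 6.5 + 2*2.47 = 11.44 m.
Hydraulic radius R = A/P = 16.05/11.44 = 1.4034 m.
Velocity V = (1/n)*R^(2/3)*S^(1/2) = (1/0.032)*1.4034^(2/3)*0.0039^(1/2) = 2.4463 m/s.
Discharge Q = A * V = 16.05 * 2.4463 = 39.275 m^3/s.

39.275


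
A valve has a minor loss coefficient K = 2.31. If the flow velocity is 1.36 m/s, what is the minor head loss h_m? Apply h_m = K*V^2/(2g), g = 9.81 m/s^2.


Minor loss formula: h_m = K * V^2/(2g).
V^2 = 1.36^2 = 1.8496.
V^2/(2g) = 1.8496 / 19.62 = 0.0943 m.
h_m = 2.31 * 0.0943 = 0.2178 m.

0.2178


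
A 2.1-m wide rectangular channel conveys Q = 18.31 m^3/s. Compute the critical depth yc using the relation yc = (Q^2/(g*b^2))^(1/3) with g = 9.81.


Using yc = (Q^2 / (g * b^2))^(1/3):
Q^2 = 18.31^2 = 335.26.
g * b^2 = 9.81 * 2.1^2 = 9.81 * 4.41 = 43.26.
Q^2 / (g*b^2) = 335.26 / 43.26 = 7.7499.
yc = 7.7499^(1/3) = 1.9789 m.

1.9789


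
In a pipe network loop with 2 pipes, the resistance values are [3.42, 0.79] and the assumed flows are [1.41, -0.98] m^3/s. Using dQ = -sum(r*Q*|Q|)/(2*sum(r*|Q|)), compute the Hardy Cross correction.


Numerator terms (r*Q*|Q|): 3.42*1.41*|1.41| = 6.7993; 0.79*-0.98*|-0.98| = -0.7587.
Sum of numerator = 6.0406.
Denominator terms (r*|Q|): 3.42*|1.41| = 4.8222; 0.79*|-0.98| = 0.7742.
2 * sum of denominator = 2 * 5.5964 = 11.1928.
dQ = -6.0406 / 11.1928 = -0.5397 m^3/s.

-0.5397


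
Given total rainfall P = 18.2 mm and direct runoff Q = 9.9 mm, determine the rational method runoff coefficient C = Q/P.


The runoff coefficient C = runoff depth / rainfall depth.
C = 9.9 / 18.2
  = 0.544.

0.544


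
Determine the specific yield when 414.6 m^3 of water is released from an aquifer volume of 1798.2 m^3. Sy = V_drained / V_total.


Specific yield Sy = Volume drained / Total volume.
Sy = 414.6 / 1798.2
   = 0.2306.

0.2306


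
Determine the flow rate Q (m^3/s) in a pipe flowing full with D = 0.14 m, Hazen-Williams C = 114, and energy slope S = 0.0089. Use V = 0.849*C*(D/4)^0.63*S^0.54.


For a full circular pipe, R = D/4 = 0.14/4 = 0.035 m.
V = 0.849 * 114 * 0.035^0.63 * 0.0089^0.54
  = 0.849 * 114 * 0.120994 * 0.078104
  = 0.9146 m/s.
Pipe area A = pi*D^2/4 = pi*0.14^2/4 = 0.0154 m^2.
Q = A * V = 0.0154 * 0.9146 = 0.0141 m^3/s.

0.0141


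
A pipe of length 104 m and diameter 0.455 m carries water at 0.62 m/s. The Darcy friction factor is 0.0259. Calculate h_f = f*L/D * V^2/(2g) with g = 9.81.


Darcy-Weisbach equation: h_f = f * (L/D) * V^2/(2g).
f * L/D = 0.0259 * 104/0.455 = 5.92.
V^2/(2g) = 0.62^2 / (2*9.81) = 0.3844 / 19.62 = 0.0196 m.
h_f = 5.92 * 0.0196 = 0.116 m.

0.116


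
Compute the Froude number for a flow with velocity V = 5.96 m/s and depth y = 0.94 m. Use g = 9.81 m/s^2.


The Froude number is defined as Fr = V / sqrt(g*y).
g*y = 9.81 * 0.94 = 9.2214.
sqrt(g*y) = sqrt(9.2214) = 3.0367.
Fr = 5.96 / 3.0367 = 1.9627.

1.9627


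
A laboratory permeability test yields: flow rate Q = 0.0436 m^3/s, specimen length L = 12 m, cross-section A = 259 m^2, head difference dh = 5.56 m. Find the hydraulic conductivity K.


From K = Q*L / (A*dh):
Numerator: Q*L = 0.0436 * 12 = 0.5232.
Denominator: A*dh = 259 * 5.56 = 1440.04.
K = 0.5232 / 1440.04 = 0.000363 m/s.

0.000363


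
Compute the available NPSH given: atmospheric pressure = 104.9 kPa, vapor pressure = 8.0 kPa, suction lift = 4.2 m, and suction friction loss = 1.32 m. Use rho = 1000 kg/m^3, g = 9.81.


NPSHa = p_atm/(rho*g) - z_s - hf_s - p_vap/(rho*g).
p_atm/(rho*g) = 104.9*1000 / (1000*9.81) = 10.693 m.
p_vap/(rho*g) = 8.0*1000 / (1000*9.81) = 0.815 m.
NPSHa = 10.693 - 4.2 - 1.32 - 0.815
      = 4.36 m.

4.36


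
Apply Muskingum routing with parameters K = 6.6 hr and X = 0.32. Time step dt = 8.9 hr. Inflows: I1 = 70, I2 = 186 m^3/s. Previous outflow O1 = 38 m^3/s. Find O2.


Muskingum coefficients:
denom = 2*K*(1-X) + dt = 2*6.6*(1-0.32) + 8.9 = 17.876.
C0 = (dt - 2*K*X)/denom = (8.9 - 2*6.6*0.32)/17.876 = 0.2616.
C1 = (dt + 2*K*X)/denom = (8.9 + 2*6.6*0.32)/17.876 = 0.7342.
C2 = (2*K*(1-X) - dt)/denom = 0.0043.
O2 = C0*I2 + C1*I1 + C2*O1
   = 0.2616*186 + 0.7342*70 + 0.0043*38
   = 100.21 m^3/s.

100.21


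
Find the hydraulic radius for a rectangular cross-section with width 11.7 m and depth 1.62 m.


For a rectangular section:
Flow area A = b * y = 11.7 * 1.62 = 18.95 m^2.
Wetted perimeter P = b + 2y = 11.7 + 2*1.62 = 14.94 m.
Hydraulic radius R = A/P = 18.95 / 14.94 = 1.2687 m.

1.2687


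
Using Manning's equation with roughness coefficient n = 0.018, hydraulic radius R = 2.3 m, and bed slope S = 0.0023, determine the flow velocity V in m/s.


Manning's equation gives V = (1/n) * R^(2/3) * S^(1/2).
First, compute R^(2/3) = 2.3^(2/3) = 1.7424.
Next, S^(1/2) = 0.0023^(1/2) = 0.047958.
Then 1/n = 1/0.018 = 55.56.
V = 55.56 * 1.7424 * 0.047958 = 4.6424 m/s.

4.6424


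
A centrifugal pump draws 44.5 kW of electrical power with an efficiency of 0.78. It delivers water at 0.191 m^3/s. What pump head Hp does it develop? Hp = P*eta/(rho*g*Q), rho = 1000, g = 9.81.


Pump head formula: Hp = P * eta / (rho * g * Q).
Numerator: P * eta = 44.5 * 1000 * 0.78 = 34710.0 W.
Denominator: rho * g * Q = 1000 * 9.81 * 0.191 = 1873.71.
Hp = 34710.0 / 1873.71 = 18.52 m.

18.52


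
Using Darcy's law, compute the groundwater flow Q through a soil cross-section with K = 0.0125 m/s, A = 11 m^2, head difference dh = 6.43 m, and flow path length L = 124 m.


Darcy's law: Q = K * A * i, where i = dh/L.
Hydraulic gradient i = 6.43 / 124 = 0.051855.
Q = 0.0125 * 11 * 0.051855
  = 0.0071 m^3/s.

0.0071


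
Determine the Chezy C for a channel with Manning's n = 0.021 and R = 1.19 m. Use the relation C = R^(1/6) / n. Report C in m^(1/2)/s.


The Chezy coefficient relates to Manning's n through C = R^(1/6) / n.
R^(1/6) = 1.19^(1/6) = 1.029417.
C = 1.029417 / 0.021 = 49.02 m^(1/2)/s.

49.02


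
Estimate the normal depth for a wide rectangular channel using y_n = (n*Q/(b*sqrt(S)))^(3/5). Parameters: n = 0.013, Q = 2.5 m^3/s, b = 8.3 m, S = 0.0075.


We use the wide-channel approximation y_n = (n*Q/(b*sqrt(S)))^(3/5).
sqrt(S) = sqrt(0.0075) = 0.086603.
Numerator: n*Q = 0.013 * 2.5 = 0.0325.
Denominator: b*sqrt(S) = 8.3 * 0.086603 = 0.718805.
arg = 0.0452.
y_n = 0.0452^(3/5) = 0.156 m.

0.156


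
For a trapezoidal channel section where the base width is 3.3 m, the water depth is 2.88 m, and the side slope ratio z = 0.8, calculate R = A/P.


For a trapezoidal section with side slope z:
A = (b + z*y)*y = (3.3 + 0.8*2.88)*2.88 = 16.14 m^2.
P = b + 2*y*sqrt(1 + z^2) = 3.3 + 2*2.88*sqrt(1 + 0.8^2) = 10.676 m.
R = A/P = 16.14 / 10.676 = 1.5117 m.

1.5117


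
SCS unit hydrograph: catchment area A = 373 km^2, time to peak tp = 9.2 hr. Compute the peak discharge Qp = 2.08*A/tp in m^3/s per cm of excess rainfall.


SCS formula: Qp = 2.08 * A / tp.
Qp = 2.08 * 373 / 9.2
   = 775.84 / 9.2
   = 84.33 m^3/s per cm.

84.33


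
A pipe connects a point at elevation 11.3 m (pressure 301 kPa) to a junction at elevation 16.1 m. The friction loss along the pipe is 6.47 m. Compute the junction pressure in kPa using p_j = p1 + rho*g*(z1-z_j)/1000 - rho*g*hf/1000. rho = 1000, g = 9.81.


Junction pressure: p_j = p1 + rho*g*(z1 - z_j)/1000 - rho*g*hf/1000.
Elevation term = 1000*9.81*(11.3 - 16.1)/1000 = -47.088 kPa.
Friction term = 1000*9.81*6.47/1000 = 63.471 kPa.
p_j = 301 + -47.088 - 63.471 = 190.44 kPa.

190.44


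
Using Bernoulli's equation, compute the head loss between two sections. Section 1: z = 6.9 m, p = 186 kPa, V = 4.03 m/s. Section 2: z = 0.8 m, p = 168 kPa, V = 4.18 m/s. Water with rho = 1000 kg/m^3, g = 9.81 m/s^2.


Total head at each section: H = z + p/(rho*g) + V^2/(2g).
H1 = 6.9 + 186*1000/(1000*9.81) + 4.03^2/(2*9.81)
   = 6.9 + 18.96 + 0.8278
   = 26.688 m.
H2 = 0.8 + 168*1000/(1000*9.81) + 4.18^2/(2*9.81)
   = 0.8 + 17.125 + 0.8905
   = 18.816 m.
h_L = H1 - H2 = 26.688 - 18.816 = 7.872 m.

7.872


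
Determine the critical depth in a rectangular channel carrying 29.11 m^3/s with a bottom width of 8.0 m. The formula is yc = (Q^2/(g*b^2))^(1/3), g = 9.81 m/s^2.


Using yc = (Q^2 / (g * b^2))^(1/3):
Q^2 = 29.11^2 = 847.39.
g * b^2 = 9.81 * 8.0^2 = 9.81 * 64.0 = 627.84.
Q^2 / (g*b^2) = 847.39 / 627.84 = 1.3497.
yc = 1.3497^(1/3) = 1.1051 m.

1.1051


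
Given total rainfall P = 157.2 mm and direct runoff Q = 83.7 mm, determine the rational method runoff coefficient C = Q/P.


The runoff coefficient C = runoff depth / rainfall depth.
C = 83.7 / 157.2
  = 0.5324.

0.5324


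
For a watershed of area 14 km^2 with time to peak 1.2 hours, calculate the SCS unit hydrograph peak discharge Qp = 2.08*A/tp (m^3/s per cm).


SCS formula: Qp = 2.08 * A / tp.
Qp = 2.08 * 14 / 1.2
   = 29.12 / 1.2
   = 24.27 m^3/s per cm.

24.27


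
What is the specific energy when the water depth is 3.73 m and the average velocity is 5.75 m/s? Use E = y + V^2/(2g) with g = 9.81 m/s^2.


Specific energy E = y + V^2/(2g).
Velocity head = V^2/(2g) = 5.75^2 / (2*9.81) = 33.0625 / 19.62 = 1.6851 m.
E = 3.73 + 1.6851 = 5.4151 m.

5.4151


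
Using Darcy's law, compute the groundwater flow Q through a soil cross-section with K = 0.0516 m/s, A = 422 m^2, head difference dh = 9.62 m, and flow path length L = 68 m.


Darcy's law: Q = K * A * i, where i = dh/L.
Hydraulic gradient i = 9.62 / 68 = 0.141471.
Q = 0.0516 * 422 * 0.141471
  = 3.0806 m^3/s.

3.0806


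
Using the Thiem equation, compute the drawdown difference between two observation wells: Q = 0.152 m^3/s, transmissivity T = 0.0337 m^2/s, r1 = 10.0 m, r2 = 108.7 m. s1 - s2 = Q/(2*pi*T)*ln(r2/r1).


Thiem equation: s1 - s2 = Q/(2*pi*T) * ln(r2/r1).
ln(r2/r1) = ln(108.7/10.0) = 2.386.
Q/(2*pi*T) = 0.152 / (2*pi*0.0337) = 0.152 / 0.2117 = 0.7179.
s1 - s2 = 0.7179 * 2.386 = 1.7128 m.

1.7128


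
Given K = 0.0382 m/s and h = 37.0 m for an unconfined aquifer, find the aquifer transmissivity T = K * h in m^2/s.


Transmissivity is defined as T = K * h.
T = 0.0382 * 37.0
  = 1.4134 m^2/s.

1.4134


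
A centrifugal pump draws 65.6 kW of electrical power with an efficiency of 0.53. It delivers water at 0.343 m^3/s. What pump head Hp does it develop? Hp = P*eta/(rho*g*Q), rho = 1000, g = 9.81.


Pump head formula: Hp = P * eta / (rho * g * Q).
Numerator: P * eta = 65.6 * 1000 * 0.53 = 34768.0 W.
Denominator: rho * g * Q = 1000 * 9.81 * 0.343 = 3364.83.
Hp = 34768.0 / 3364.83 = 10.33 m.

10.33


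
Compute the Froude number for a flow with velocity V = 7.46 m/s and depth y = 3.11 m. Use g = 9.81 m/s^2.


The Froude number is defined as Fr = V / sqrt(g*y).
g*y = 9.81 * 3.11 = 30.5091.
sqrt(g*y) = sqrt(30.5091) = 5.5235.
Fr = 7.46 / 5.5235 = 1.3506.

1.3506


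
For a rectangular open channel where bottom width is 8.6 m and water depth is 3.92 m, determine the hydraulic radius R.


For a rectangular section:
Flow area A = b * y = 8.6 * 3.92 = 33.71 m^2.
Wetted perimeter P = b + 2y = 8.6 + 2*3.92 = 16.44 m.
Hydraulic radius R = A/P = 33.71 / 16.44 = 2.0506 m.

2.0506


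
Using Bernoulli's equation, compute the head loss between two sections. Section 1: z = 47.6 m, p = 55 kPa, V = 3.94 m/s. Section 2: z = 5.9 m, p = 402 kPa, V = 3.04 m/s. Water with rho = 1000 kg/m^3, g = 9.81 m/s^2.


Total head at each section: H = z + p/(rho*g) + V^2/(2g).
H1 = 47.6 + 55*1000/(1000*9.81) + 3.94^2/(2*9.81)
   = 47.6 + 5.607 + 0.7912
   = 53.998 m.
H2 = 5.9 + 402*1000/(1000*9.81) + 3.04^2/(2*9.81)
   = 5.9 + 40.979 + 0.471
   = 47.35 m.
h_L = H1 - H2 = 53.998 - 47.35 = 6.648 m.

6.648


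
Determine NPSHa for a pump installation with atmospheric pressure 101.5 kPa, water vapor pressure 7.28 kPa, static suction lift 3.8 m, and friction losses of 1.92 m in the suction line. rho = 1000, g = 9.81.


NPSHa = p_atm/(rho*g) - z_s - hf_s - p_vap/(rho*g).
p_atm/(rho*g) = 101.5*1000 / (1000*9.81) = 10.347 m.
p_vap/(rho*g) = 7.28*1000 / (1000*9.81) = 0.742 m.
NPSHa = 10.347 - 3.8 - 1.92 - 0.742
      = 3.88 m.

3.88


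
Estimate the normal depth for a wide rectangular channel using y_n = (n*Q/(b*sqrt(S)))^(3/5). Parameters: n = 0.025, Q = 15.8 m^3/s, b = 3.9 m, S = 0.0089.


We use the wide-channel approximation y_n = (n*Q/(b*sqrt(S)))^(3/5).
sqrt(S) = sqrt(0.0089) = 0.09434.
Numerator: n*Q = 0.025 * 15.8 = 0.395.
Denominator: b*sqrt(S) = 3.9 * 0.09434 = 0.367926.
arg = 1.0736.
y_n = 1.0736^(3/5) = 1.0435 m.

1.0435


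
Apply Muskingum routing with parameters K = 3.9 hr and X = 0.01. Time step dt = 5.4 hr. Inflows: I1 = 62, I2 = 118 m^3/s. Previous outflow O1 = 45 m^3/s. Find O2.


Muskingum coefficients:
denom = 2*K*(1-X) + dt = 2*3.9*(1-0.01) + 5.4 = 13.122.
C0 = (dt - 2*K*X)/denom = (5.4 - 2*3.9*0.01)/13.122 = 0.4056.
C1 = (dt + 2*K*X)/denom = (5.4 + 2*3.9*0.01)/13.122 = 0.4175.
C2 = (2*K*(1-X) - dt)/denom = 0.177.
O2 = C0*I2 + C1*I1 + C2*O1
   = 0.4056*118 + 0.4175*62 + 0.177*45
   = 81.7 m^3/s.

81.7


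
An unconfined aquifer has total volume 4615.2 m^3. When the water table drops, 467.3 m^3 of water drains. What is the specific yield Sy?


Specific yield Sy = Volume drained / Total volume.
Sy = 467.3 / 4615.2
   = 0.1013.

0.1013
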